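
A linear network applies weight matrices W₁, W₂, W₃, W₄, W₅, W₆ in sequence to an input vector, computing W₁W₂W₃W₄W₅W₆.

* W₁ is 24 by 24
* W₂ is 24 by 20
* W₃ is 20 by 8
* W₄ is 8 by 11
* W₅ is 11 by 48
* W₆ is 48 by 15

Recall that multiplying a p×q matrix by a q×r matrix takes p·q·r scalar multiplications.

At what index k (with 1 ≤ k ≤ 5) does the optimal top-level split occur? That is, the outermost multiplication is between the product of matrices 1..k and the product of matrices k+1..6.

Adjacent pairs: W₁W₂ = 24·24·20 = 11520; W₂W₃ = 24·20·8 = 3840; W₃W₄ = 20·8·11 = 1760; W₄W₅ = 8·11·48 = 4224; W₅W₆ = 11·48·15 = 7920.
Length 3: W₁..W₃: k=1: 0+3840+24·24·8=8448; k=2: 11520+0+24·20·8=15360 → min 8448 | W₂..W₄: k=2: 0+1760+24·20·11=7040; k=3: 3840+0+24·8·11=5952 → min 5952 | W₃..W₅: k=3: 0+4224+20·8·48=11904; k=4: 1760+0+20·11·48=12320 → min 11904 | W₄..W₆: k=4: 0+7920+8·11·15=9240; k=5: 4224+0+8·48·15=9984 → min 9240.
Length 4: W₁..W₄: k=1: 0+5952+24·24·11=12288; k=2: 11520+1760+24·20·11=18560; k=3: 8448+0+24·8·11=10560 → min 10560 | W₂..W₅: k=2: 0+11904+24·20·48=34944; k=3: 3840+4224+24·8·48=17280; k=4: 5952+0+24·11·48=18624 → min 17280 | W₃..W₆: k=3: 0+9240+20·8·15=11640; k=4: 1760+7920+20·11·15=12980; k=5: 11904+0+20·48·15=26304 → min 11640.
Length 5: W₁..W₅: k=1: 0+17280+24·24·48=44928; k=2: 11520+11904+24·20·48=46464; k=3: 8448+4224+24·8·48=21888; k=4: 10560+0+24·11·48=23232 → min 21888 | W₂..W₆: k=2: 0+11640+24·20·15=18840; k=3: 3840+9240+24·8·15=15960; k=4: 5952+7920+24·11·15=17832; k=5: 17280+0+24·48·15=34560 → min 15960.
Top-level splits: k=1: (W₁..W₁)·(W₂..W₆) → 0+15960+24·24·15 = 24600; k=2: (W₁..W₂)·(W₃..W₆) → 11520+11640+24·20·15 = 30360; k=3: (W₁..W₃)·(W₄..W₆) → 8448+9240+24·8·15 = 20568; k=4: (W₁..W₄)·(W₅..W₆) → 10560+7920+24·11·15 = 22440; k=5: (W₁..W₅)·(W₆..W₆) → 21888+0+24·48·15 = 39168.
Best split is after W₃, i.e. k = 3.

3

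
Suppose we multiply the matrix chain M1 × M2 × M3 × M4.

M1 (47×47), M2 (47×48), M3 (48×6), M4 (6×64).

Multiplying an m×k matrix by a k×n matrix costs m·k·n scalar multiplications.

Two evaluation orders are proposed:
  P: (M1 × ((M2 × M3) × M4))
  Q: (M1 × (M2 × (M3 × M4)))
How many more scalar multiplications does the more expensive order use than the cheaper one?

Order P = (M1 × ((M2 × M3) × M4)): (M2 × M3): 47×48 by 48×6 → 47×6, cost 47·48·6 = 13536; ((M2 × M3) × M4): 47×6 by 6×64 → 47×64, cost 47·6·64 = 18048; cumulative 31584; (M1 × ((M2 × M3) × M4)): 47×47 by 47×64 → 47×64, cost 47·47·64 = 141376; cumulative 172960. Total 172960.
Order Q = (M1 × (M2 × (M3 × M4))): (M3 × M4): 48×6 by 6×64 → 48×64, cost 48·6·64 = 18432; (M2 × (M3 × M4)): 47×48 by 48×64 → 47×64, cost 47·48·64 = 144384; cumulative 162816; (M1 × (M2 × (M3 × M4))): 47×47 by 47×64 → 47×64, cost 47·47·64 = 141376; cumulative 304192. Total 304192.
Difference: |172960 − 304192| = 131232.

131232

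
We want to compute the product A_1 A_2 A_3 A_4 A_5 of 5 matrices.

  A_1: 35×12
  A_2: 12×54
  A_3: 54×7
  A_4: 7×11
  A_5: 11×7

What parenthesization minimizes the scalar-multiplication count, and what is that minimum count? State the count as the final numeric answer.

Adjacent pairs: A_1A_2 = 35·12·54 = 22680; A_2A_3 = 12·54·7 = 4536; A_3A_4 = 54·7·11 = 4158; A_4A_5 = 7·11·7 = 539.
Length 3: A_1..A_3: k=1: 0+4536+35·12·7=7476; k=2: 22680+0+35·54·7=35910 → min 7476 | A_2..A_4: k=2: 0+4158+12·54·11=11286; k=3: 4536+0+12·7·11=5460 → min 5460 | A_3..A_5: k=3: 0+539+54·7·7=3185; k=4: 4158+0+54·11·7=8316 → min 3185.
Length 4: A_1..A_4: k=1: 0+5460+35·12·11=10080; k=2: 22680+4158+35·54·11=47628; k=3: 7476+0+35·7·11=10171 → min 10080 | A_2..A_5: k=2: 0+3185+12·54·7=7721; k=3: 4536+539+12·7·7=5663; k=4: 5460+0+12·11·7=6384 → min 5663.
Length 5: A_1..A_5: k=1: 0+5663+35·12·7=8603; k=2: 22680+3185+35·54·7=39095; k=3: 7476+539+35·7·7=9730; k=4: 10080+0+35·11·7=12775 → min 8603.
Optimal parenthesization: (A_1 ((A_2 A_3) (A_4 A_5))) with cost 8603.

8603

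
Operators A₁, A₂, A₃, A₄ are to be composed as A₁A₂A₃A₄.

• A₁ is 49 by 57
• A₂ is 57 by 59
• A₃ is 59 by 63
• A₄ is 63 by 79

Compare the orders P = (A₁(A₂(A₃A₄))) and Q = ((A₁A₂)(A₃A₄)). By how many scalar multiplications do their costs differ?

93148

Order P = (A₁(A₂(A₃A₄))): (A₃A₄): 59×63 by 63×79 → 59×79, cost 59·63·79 = 293643; (A₂(A₃A₄)): 57×59 by 59×79 → 57×79, cost 57·59·79 = 265677; cumulative 559320; (A₁(A₂(A₃A₄))): 49×57 by 57×79 → 49×79, cost 49·57·79 = 220647; cumulative 779967. Total 779967.
Order Q = ((A₁A₂)(A₃A₄)): (A₁A₂): 49×57 by 57×59 → 49×59, cost 49·57·59 = 164787; (A₃A₄): 59×63 by 63×79 → 59×79, cost 59·63·79 = 293643; ((A₁A₂)(A₃A₄)): 49×59 by 59×79 → 49×79, cost 49·59·79 = 228389; cumulative 686819. Total 686819.
Difference: |779967 − 686819| = 93148.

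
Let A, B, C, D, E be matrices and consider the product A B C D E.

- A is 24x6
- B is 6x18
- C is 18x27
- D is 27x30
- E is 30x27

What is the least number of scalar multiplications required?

Adjacent pairs: AB = 24·6·18 = 2592; BC = 6·18·27 = 2916; CD = 18·27·30 = 14580; DE = 27·30·27 = 21870.
Length 3: A..C: k=1: 0+2916+24·6·27=6804; k=2: 2592+0+24·18·27=14256 → min 6804 | B..D: k=2: 0+14580+6·18·30=17820; k=3: 2916+0+6·27·30=7776 → min 7776 | C..E: k=3: 0+21870+18·27·27=34992; k=4: 14580+0+18·30·27=29160 → min 29160.
Length 4: A..D: k=1: 0+7776+24·6·30=12096; k=2: 2592+14580+24·18·30=30132; k=3: 6804+0+24·27·30=26244 → min 12096 | B..E: k=2: 0+29160+6·18·27=32076; k=3: 2916+21870+6·27·27=29160; k=4: 7776+0+6·30·27=12636 → min 12636.
Length 5: A..E: k=1: 0+12636+24·6·27=16524; k=2: 2592+29160+24·18·27=43416; k=3: 6804+21870+24·27·27=46170; k=4: 12096+0+24·30·27=31536 → min 16524.
Optimal order: (A (((B C) D) E)) with cost 16524.

16524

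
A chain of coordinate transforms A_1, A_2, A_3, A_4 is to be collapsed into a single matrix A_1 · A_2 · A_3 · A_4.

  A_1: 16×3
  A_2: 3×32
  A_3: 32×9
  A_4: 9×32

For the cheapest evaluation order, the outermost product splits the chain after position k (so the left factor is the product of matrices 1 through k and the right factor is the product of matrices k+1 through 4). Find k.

1

Adjacent pairs: A_1A_2 = 16·3·32 = 1536; A_2A_3 = 3·32·9 = 864; A_3A_4 = 32·9·32 = 9216.
Length 3: A_1..A_3: k=1: 0+864+16·3·9=1296; k=2: 1536+0+16·32·9=6144 → min 1296 | A_2..A_4: k=2: 0+9216+3·32·32=12288; k=3: 864+0+3·9·32=1728 → min 1728.
Top-level splits: k=1: (A_1..A_1)·(A_2..A_4) → 0+1728+16·3·32 = 3264; k=2: (A_1..A_2)·(A_3..A_4) → 1536+9216+16·32·32 = 27136; k=3: (A_1..A_3)·(A_4..A_4) → 1296+0+16·9·32 = 5904.
Best split is after A_1, i.e. k = 1.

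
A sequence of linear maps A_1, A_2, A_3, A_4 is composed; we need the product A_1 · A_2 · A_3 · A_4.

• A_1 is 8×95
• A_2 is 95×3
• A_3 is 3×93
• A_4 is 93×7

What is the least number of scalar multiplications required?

4401

Adjacent pairs: A_1A_2 = 8·95·3 = 2280; A_2A_3 = 95·3·93 = 26505; A_3A_4 = 3·93·7 = 1953.
Length 3: A_1..A_3: k=1: 0+26505+8·95·93=97185; k=2: 2280+0+8·3·93=4512 → min 4512 | A_2..A_4: k=2: 0+1953+95·3·7=3948; k=3: 26505+0+95·93·7=88350 → min 3948.
Length 4: A_1..A_4: k=1: 0+3948+8·95·7=9268; k=2: 2280+1953+8·3·7=4401; k=3: 4512+0+8·93·7=9720 → min 4401.
Optimal order: ((A_1 · A_2) · (A_3 · A_4)) with cost 4401.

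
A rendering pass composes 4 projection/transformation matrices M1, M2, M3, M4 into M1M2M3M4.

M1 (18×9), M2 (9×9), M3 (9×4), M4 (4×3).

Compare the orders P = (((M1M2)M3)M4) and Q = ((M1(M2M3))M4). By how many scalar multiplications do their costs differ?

Order P = (((M1M2)M3)M4): (M1M2): 18×9 by 9×9 → 18×9, cost 18·9·9 = 1458; ((M1M2)M3): 18×9 by 9×4 → 18×4, cost 18·9·4 = 648; cumulative 2106; (((M1M2)M3)M4): 18×4 by 4×3 → 18×3, cost 18·4·3 = 216; cumulative 2322. Total 2322.
Order Q = ((M1(M2M3))M4): (M2M3): 9×9 by 9×4 → 9×4, cost 9·9·4 = 324; (M1(M2M3)): 18×9 by 9×4 → 18×4, cost 18·9·4 = 648; cumulative 972; ((M1(M2M3))M4): 18×4 by 4×3 → 18×3, cost 18·4·3 = 216; cumulative 1188. Total 1188.
Difference: |2322 − 1188| = 1134.

1134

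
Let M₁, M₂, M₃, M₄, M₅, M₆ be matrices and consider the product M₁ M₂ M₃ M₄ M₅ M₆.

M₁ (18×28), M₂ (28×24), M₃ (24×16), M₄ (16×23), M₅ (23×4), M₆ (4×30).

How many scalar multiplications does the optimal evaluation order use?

Adjacent pairs: M₁M₂ = 18·28·24 = 12096; M₂M₃ = 28·24·16 = 10752; M₃M₄ = 24·16·23 = 8832; M₄M₅ = 16·23·4 = 1472; M₅M₆ = 23·4·30 = 2760.
Length 3: M₁..M₃: k=1: 0+10752+18·28·16=18816; k=2: 12096+0+18·24·16=19008 → min 18816 | M₂..M₄: k=2: 0+8832+28·24·23=24288; k=3: 10752+0+28·16·23=21056 → min 21056 | M₃..M₅: k=3: 0+1472+24·16·4=3008; k=4: 8832+0+24·23·4=11040 → min 3008 | M₄..M₆: k=4: 0+2760+16·23·30=13800; k=5: 1472+0+16·4·30=3392 → min 3392.
Length 4: M₁..M₄: k=1: 0+21056+18·28·23=32648; k=2: 12096+8832+18·24·23=30864; k=3: 18816+0+18·16·23=25440 → min 25440 | M₂..M₅: k=2: 0+3008+28·24·4=5696; k=3: 10752+1472+28·16·4=14016; k=4: 21056+0+28·23·4=23632 → min 5696 | M₃..M₆: k=3: 0+3392+24·16·30=14912; k=4: 8832+2760+24·23·30=28152; k=5: 3008+0+24·4·30=5888 → min 5888.
Length 5: M₁..M₅: k=1: 0+5696+18·28·4=7712; k=2: 12096+3008+18·24·4=16832; k=3: 18816+1472+18·16·4=21440; k=4: 25440+0+18·23·4=27096 → min 7712 | M₂..M₆: k=2: 0+5888+28·24·30=26048; k=3: 10752+3392+28·16·30=27584; k=4: 21056+2760+28·23·30=43136; k=5: 5696+0+28·4·30=9056 → min 9056.
Length 6: M₁..M₆: k=1: 0+9056+18·28·30=24176; k=2: 12096+5888+18·24·30=30944; k=3: 18816+3392+18·16·30=30848; k=4: 25440+2760+18·23·30=40620; k=5: 7712+0+18·4·30=9872 → min 9872.
Optimal order: ((M₁ (M₂ (M₃ (M₄ M₅)))) M₆) with cost 9872.

9872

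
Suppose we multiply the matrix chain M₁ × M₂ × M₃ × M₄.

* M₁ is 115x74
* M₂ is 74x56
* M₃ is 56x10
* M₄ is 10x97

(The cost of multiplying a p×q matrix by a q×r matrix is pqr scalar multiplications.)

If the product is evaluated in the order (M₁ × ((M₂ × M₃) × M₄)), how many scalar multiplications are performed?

(M₂ × M₃): 74×56 by 56×10 → 74×10, cost 74·56·10 = 41440
((M₂ × M₃) × M₄): 74×10 by 10×97 → 74×97, cost 74·10·97 = 71780; cumulative 113220
(M₁ × ((M₂ × M₃) × M₄)): 115×74 by 74×97 → 115×97, cost 115·74·97 = 825470; cumulative 938690
Total: 938690 scalar multiplications.

938690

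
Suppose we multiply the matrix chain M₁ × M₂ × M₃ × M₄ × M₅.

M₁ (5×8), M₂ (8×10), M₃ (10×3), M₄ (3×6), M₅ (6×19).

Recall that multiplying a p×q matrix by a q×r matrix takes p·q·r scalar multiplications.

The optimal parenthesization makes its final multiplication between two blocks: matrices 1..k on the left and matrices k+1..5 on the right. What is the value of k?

Adjacent pairs: M₁M₂ = 5·8·10 = 400; M₂M₃ = 8·10·3 = 240; M₃M₄ = 10·3·6 = 180; M₄M₅ = 3·6·19 = 342.
Length 3: M₁..M₃: k=1: 0+240+5·8·3=360; k=2: 400+0+5·10·3=550 → min 360 | M₂..M₄: k=2: 0+180+8·10·6=660; k=3: 240+0+8·3·6=384 → min 384 | M₃..M₅: k=3: 0+342+10·3·19=912; k=4: 180+0+10·6·19=1320 → min 912.
Length 4: M₁..M₄: k=1: 0+384+5·8·6=624; k=2: 400+180+5·10·6=880; k=3: 360+0+5·3·6=450 → min 450 | M₂..M₅: k=2: 0+912+8·10·19=2432; k=3: 240+342+8·3·19=1038; k=4: 384+0+8·6·19=1296 → min 1038.
Top-level splits: k=1: (M₁..M₁)·(M₂..M₅) → 0+1038+5·8·19 = 1798; k=2: (M₁..M₂)·(M₃..M₅) → 400+912+5·10·19 = 2262; k=3: (M₁..M₃)·(M₄..M₅) → 360+342+5·3·19 = 987; k=4: (M₁..M₄)·(M₅..M₅) → 450+0+5·6·19 = 1020.
Best split is after M₃, i.e. k = 3.

3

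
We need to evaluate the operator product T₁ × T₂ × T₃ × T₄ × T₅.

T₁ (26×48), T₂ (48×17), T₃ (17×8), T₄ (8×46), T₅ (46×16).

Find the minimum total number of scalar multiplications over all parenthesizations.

25728

Adjacent pairs: T₁T₂ = 26·48·17 = 21216; T₂T₃ = 48·17·8 = 6528; T₃T₄ = 17·8·46 = 6256; T₄T₅ = 8·46·16 = 5888.
Length 3: T₁..T₃: k=1: 0+6528+26·48·8=16512; k=2: 21216+0+26·17·8=24752 → min 16512 | T₂..T₄: k=2: 0+6256+48·17·46=43792; k=3: 6528+0+48·8·46=24192 → min 24192 | T₃..T₅: k=3: 0+5888+17·8·16=8064; k=4: 6256+0+17·46·16=18768 → min 8064.
Length 4: T₁..T₄: k=1: 0+24192+26·48·46=81600; k=2: 21216+6256+26·17·46=47804; k=3: 16512+0+26·8·46=26080 → min 26080 | T₂..T₅: k=2: 0+8064+48·17·16=21120; k=3: 6528+5888+48·8·16=18560; k=4: 24192+0+48·46·16=59520 → min 18560.
Length 5: T₁..T₅: k=1: 0+18560+26·48·16=38528; k=2: 21216+8064+26·17·16=36352; k=3: 16512+5888+26·8·16=25728; k=4: 26080+0+26·46·16=45216 → min 25728.
Optimal order: ((T₁ × (T₂ × T₃)) × (T₄ × T₅)) with cost 25728.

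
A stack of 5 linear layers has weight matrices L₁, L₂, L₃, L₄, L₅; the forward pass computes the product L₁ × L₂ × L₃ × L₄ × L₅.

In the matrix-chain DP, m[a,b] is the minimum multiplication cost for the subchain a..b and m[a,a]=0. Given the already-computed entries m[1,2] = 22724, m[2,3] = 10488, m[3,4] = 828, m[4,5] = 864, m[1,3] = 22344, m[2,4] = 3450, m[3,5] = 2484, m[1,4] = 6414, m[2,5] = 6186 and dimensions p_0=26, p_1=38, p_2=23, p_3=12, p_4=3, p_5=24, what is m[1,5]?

m[1,5] = min over k∈[1,4] of m[1,k]+m[k+1,5]+p_{0}·p_k·p_{5}.
k=1: 0 + 6186 + 26·38·24 = 29898; k=2: 22724 + 2484 + 26·23·24 = 39560; k=3: 22344 + 864 + 26·12·24 = 30696; k=4: 6414 + 0 + 26·3·24 = 8286.
Minimum: 8286 at k=4.

8286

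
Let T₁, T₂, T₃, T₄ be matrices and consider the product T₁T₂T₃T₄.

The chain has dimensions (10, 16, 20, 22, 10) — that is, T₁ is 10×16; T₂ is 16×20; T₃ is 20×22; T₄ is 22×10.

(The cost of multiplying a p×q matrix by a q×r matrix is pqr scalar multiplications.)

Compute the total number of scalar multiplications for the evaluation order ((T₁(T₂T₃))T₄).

(T₂T₃): 16×20 by 20×22 → 16×22, cost 16·20·22 = 7040
(T₁(T₂T₃)): 10×16 by 16×22 → 10×22, cost 10·16·22 = 3520; cumulative 10560
((T₁(T₂T₃))T₄): 10×22 by 22×10 → 10×10, cost 10·22·10 = 2200; cumulative 12760
Total: 12760 scalar multiplications.

12760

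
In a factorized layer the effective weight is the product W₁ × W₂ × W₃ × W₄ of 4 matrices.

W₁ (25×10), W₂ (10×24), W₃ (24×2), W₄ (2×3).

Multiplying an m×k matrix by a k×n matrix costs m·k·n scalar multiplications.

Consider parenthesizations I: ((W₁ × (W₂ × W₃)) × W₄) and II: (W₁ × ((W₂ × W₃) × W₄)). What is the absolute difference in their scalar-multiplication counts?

Order I = ((W₁ × (W₂ × W₃)) × W₄): (W₂ × W₃): 10×24 by 24×2 → 10×2, cost 10·24·2 = 480; (W₁ × (W₂ × W₃)): 25×10 by 10×2 → 25×2, cost 25·10·2 = 500; cumulative 980; ((W₁ × (W₂ × W₃)) × W₄): 25×2 by 2×3 → 25×3, cost 25·2·3 = 150; cumulative 1130. Total 1130.
Order II = (W₁ × ((W₂ × W₃) × W₄)): (W₂ × W₃): 10×24 by 24×2 → 10×2, cost 10·24·2 = 480; ((W₂ × W₃) × W₄): 10×2 by 2×3 → 10×3, cost 10·2·3 = 60; cumulative 540; (W₁ × ((W₂ × W₃) × W₄)): 25×10 by 10×3 → 25×3, cost 25·10·3 = 750; cumulative 1290. Total 1290.
Difference: |1130 − 1290| = 160.

160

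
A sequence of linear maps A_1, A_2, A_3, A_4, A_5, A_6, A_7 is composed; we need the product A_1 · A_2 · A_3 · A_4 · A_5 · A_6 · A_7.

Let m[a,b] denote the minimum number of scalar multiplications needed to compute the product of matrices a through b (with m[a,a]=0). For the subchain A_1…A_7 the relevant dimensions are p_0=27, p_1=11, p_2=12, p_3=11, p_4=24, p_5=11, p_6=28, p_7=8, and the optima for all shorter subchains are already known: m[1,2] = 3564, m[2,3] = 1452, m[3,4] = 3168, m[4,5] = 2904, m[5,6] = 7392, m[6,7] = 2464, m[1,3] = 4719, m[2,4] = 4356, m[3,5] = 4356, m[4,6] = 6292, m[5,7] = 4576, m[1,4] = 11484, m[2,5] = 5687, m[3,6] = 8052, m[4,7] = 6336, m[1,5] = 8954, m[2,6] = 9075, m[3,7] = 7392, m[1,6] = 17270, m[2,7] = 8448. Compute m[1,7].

10824

m[1,7] = min over k∈[1,6] of m[1,k]+m[k+1,7]+p_{0}·p_k·p_{7}.
k=1: 0 + 8448 + 27·11·8 = 10824; k=2: 3564 + 7392 + 27·12·8 = 13548; k=3: 4719 + 6336 + 27·11·8 = 13431; k=4: 11484 + 4576 + 27·24·8 = 21244; k=5: 8954 + 2464 + 27·11·8 = 13794; k=6: 17270 + 0 + 27·28·8 = 23318.
Minimum: 10824 at k=1.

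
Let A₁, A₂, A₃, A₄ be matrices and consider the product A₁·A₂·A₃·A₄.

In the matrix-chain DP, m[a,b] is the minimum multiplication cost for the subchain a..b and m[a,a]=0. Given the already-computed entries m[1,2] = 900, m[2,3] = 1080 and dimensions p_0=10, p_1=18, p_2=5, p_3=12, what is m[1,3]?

m[1,3] = min over k∈[1,2] of m[1,k]+m[k+1,3]+p_{0}·p_k·p_{3}.
k=1: 0 + 1080 + 10·18·12 = 3240; k=2: 900 + 0 + 10·5·12 = 1500.
Minimum: 1500 at k=2.

1500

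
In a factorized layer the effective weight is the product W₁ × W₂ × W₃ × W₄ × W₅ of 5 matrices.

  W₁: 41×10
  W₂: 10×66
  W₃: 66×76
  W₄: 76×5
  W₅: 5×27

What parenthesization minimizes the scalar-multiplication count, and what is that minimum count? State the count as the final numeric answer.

Adjacent pairs: W₁W₂ = 41·10·66 = 27060; W₂W₃ = 10·66·76 = 50160; W₃W₄ = 66·76·5 = 25080; W₄W₅ = 76·5·27 = 10260.
Length 3: W₁..W₃: k=1: 0+50160+41·10·76=81320; k=2: 27060+0+41·66·76=232716 → min 81320 | W₂..W₄: k=2: 0+25080+10·66·5=28380; k=3: 50160+0+10·76·5=53960 → min 28380 | W₃..W₅: k=3: 0+10260+66·76·27=145692; k=4: 25080+0+66·5·27=33990 → min 33990.
Length 4: W₁..W₄: k=1: 0+28380+41·10·5=30430; k=2: 27060+25080+41·66·5=65670; k=3: 81320+0+41·76·5=96900 → min 30430 | W₂..W₅: k=2: 0+33990+10·66·27=51810; k=3: 50160+10260+10·76·27=80940; k=4: 28380+0+10·5·27=29730 → min 29730.
Length 5: W₁..W₅: k=1: 0+29730+41·10·27=40800; k=2: 27060+33990+41·66·27=134112; k=3: 81320+10260+41·76·27=175712; k=4: 30430+0+41·5·27=35965 → min 35965.
Optimal parenthesization: ((W₁ × (W₂ × (W₃ × W₄))) × W₅) with cost 35965.

35965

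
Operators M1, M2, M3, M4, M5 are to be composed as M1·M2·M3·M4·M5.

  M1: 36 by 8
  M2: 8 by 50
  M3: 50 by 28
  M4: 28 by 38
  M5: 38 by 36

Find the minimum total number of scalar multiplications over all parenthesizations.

Adjacent pairs: M1M2 = 36·8·50 = 14400; M2M3 = 8·50·28 = 11200; M3M4 = 50·28·38 = 53200; M4M5 = 28·38·36 = 38304.
Length 3: M1..M3: k=1: 0+11200+36·8·28=19264; k=2: 14400+0+36·50·28=64800 → min 19264 | M2..M4: k=2: 0+53200+8·50·38=68400; k=3: 11200+0+8·28·38=19712 → min 19712 | M3..M5: k=3: 0+38304+50·28·36=88704; k=4: 53200+0+50·38·36=121600 → min 88704.
Length 4: M1..M4: k=1: 0+19712+36·8·38=30656; k=2: 14400+53200+36·50·38=136000; k=3: 19264+0+36·28·38=57568 → min 30656 | M2..M5: k=2: 0+88704+8·50·36=103104; k=3: 11200+38304+8·28·36=57568; k=4: 19712+0+8·38·36=30656 → min 30656.
Length 5: M1..M5: k=1: 0+30656+36·8·36=41024; k=2: 14400+88704+36·50·36=167904; k=3: 19264+38304+36·28·36=93856; k=4: 30656+0+36·38·36=79904 → min 41024.
Optimal order: (M1·(((M2·M3)·M4)·M5)) with cost 41024.

41024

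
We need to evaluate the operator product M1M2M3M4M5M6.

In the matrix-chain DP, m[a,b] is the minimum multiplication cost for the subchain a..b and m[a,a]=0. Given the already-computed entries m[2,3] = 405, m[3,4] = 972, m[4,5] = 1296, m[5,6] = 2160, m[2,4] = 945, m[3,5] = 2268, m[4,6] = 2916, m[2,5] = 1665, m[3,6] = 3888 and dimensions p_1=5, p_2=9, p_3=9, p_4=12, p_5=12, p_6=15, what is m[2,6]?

m[2,6] = min over k∈[2,5] of m[2,k]+m[k+1,6]+p_{1}·p_k·p_{6}.
k=2: 0 + 3888 + 5·9·15 = 4563; k=3: 405 + 2916 + 5·9·15 = 3996; k=4: 945 + 2160 + 5·12·15 = 4005; k=5: 1665 + 0 + 5·12·15 = 2565.
Minimum: 2565 at k=5.

2565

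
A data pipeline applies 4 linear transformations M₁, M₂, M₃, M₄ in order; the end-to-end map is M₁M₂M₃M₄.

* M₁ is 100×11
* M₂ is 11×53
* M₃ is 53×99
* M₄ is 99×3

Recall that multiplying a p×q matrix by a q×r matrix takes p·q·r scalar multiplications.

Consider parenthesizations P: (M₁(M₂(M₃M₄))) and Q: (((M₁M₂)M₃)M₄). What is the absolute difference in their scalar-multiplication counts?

591910

Order P = (M₁(M₂(M₃M₄))): (M₃M₄): 53×99 by 99×3 → 53×3, cost 53·99·3 = 15741; (M₂(M₃M₄)): 11×53 by 53×3 → 11×3, cost 11·53·3 = 1749; cumulative 17490; (M₁(M₂(M₃M₄))): 100×11 by 11×3 → 100×3, cost 100·11·3 = 3300; cumulative 20790. Total 20790.
Order Q = (((M₁M₂)M₃)M₄): (M₁M₂): 100×11 by 11×53 → 100×53, cost 100·11·53 = 58300; ((M₁M₂)M₃): 100×53 by 53×99 → 100×99, cost 100·53·99 = 524700; cumulative 583000; (((M₁M₂)M₃)M₄): 100×99 by 99×3 → 100×3, cost 100·99·3 = 29700; cumulative 612700. Total 612700.
Difference: |20790 − 612700| = 591910.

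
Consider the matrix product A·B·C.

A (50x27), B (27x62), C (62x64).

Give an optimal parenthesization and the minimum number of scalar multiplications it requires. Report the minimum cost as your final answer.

(A·(B·C)): cost 193536.
((A·B)·C): cost 282100.
Optimal: (A·(B·C)) with cost 193536.

193536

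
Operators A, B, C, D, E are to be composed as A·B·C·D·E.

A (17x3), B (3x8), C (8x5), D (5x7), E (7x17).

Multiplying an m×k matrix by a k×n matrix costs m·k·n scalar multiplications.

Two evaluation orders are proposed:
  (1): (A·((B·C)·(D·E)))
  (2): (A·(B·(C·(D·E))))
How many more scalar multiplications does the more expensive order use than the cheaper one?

Order (1) = (A·((B·C)·(D·E))): (B·C): 3×8 by 8×5 → 3×5, cost 3·8·5 = 120; (D·E): 5×7 by 7×17 → 5×17, cost 5·7·17 = 595; ((B·C)·(D·E)): 3×5 by 5×17 → 3×17, cost 3·5·17 = 255; cumulative 970; (A·((B·C)·(D·E))): 17×3 by 3×17 → 17×17, cost 17·3·17 = 867; cumulative 1837. Total 1837.
Order (2) = (A·(B·(C·(D·E)))): (D·E): 5×7 by 7×17 → 5×17, cost 5·7·17 = 595; (C·(D·E)): 8×5 by 5×17 → 8×17, cost 8·5·17 = 680; cumulative 1275; (B·(C·(D·E))): 3×8 by 8×17 → 3×17, cost 3·8·17 = 408; cumulative 1683; (A·(B·(C·(D·E)))): 17×3 by 3×17 → 17×17, cost 17·3·17 = 867; cumulative 2550. Total 2550.
Difference: |1837 − 2550| = 713.

713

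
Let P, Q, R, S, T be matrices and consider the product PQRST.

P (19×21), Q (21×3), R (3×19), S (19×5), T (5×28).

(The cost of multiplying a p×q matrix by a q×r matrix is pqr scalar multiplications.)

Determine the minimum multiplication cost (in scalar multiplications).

Adjacent pairs: PQ = 19·21·3 = 1197; QR = 21·3·19 = 1197; RS = 3·19·5 = 285; ST = 19·5·28 = 2660.
Length 3: P..R: k=1: 0+1197+19·21·19=8778; k=2: 1197+0+19·3·19=2280 → min 2280 | Q..S: k=2: 0+285+21·3·5=600; k=3: 1197+0+21·19·5=3192 → min 600 | R..T: k=3: 0+2660+3·19·28=4256; k=4: 285+0+3·5·28=705 → min 705.
Length 4: P..S: k=1: 0+600+19·21·5=2595; k=2: 1197+285+19·3·5=1767; k=3: 2280+0+19·19·5=4085 → min 1767 | Q..T: k=2: 0+705+21·3·28=2469; k=3: 1197+2660+21·19·28=15029; k=4: 600+0+21·5·28=3540 → min 2469.
Length 5: P..T: k=1: 0+2469+19·21·28=13641; k=2: 1197+705+19·3·28=3498; k=3: 2280+2660+19·19·28=15048; k=4: 1767+0+19·5·28=4427 → min 3498.
Optimal order: ((PQ)((RS)T)) with cost 3498.

3498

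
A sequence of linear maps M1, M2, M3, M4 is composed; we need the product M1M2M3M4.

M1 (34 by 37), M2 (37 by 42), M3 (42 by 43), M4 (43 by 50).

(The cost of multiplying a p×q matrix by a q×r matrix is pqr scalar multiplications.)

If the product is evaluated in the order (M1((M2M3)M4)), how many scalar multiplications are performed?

209272

(M2M3): 37×42 by 42×43 → 37×43, cost 37·42·43 = 66822
((M2M3)M4): 37×43 by 43×50 → 37×50, cost 37·43·50 = 79550; cumulative 146372
(M1((M2M3)M4)): 34×37 by 37×50 → 34×50, cost 34·37·50 = 62900; cumulative 209272
Total: 209272 scalar multiplications.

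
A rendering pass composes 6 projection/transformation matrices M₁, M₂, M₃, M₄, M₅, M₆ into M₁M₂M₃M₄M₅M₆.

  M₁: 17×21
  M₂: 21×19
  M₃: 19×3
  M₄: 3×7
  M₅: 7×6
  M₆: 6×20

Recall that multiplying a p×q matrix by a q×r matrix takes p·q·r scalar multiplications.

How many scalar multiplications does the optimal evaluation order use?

3774

Adjacent pairs: M₁M₂ = 17·21·19 = 6783; M₂M₃ = 21·19·3 = 1197; M₃M₄ = 19·3·7 = 399; M₄M₅ = 3·7·6 = 126; M₅M₆ = 7·6·20 = 840.
Length 3: M₁..M₃: k=1: 0+1197+17·21·3=2268; k=2: 6783+0+17·19·3=7752 → min 2268 | M₂..M₄: k=2: 0+399+21·19·7=3192; k=3: 1197+0+21·3·7=1638 → min 1638 | M₃..M₅: k=3: 0+126+19·3·6=468; k=4: 399+0+19·7·6=1197 → min 468 | M₄..M₆: k=4: 0+840+3·7·20=1260; k=5: 126+0+3·6·20=486 → min 486.
Length 4: M₁..M₄: k=1: 0+1638+17·21·7=4137; k=2: 6783+399+17·19·7=9443; k=3: 2268+0+17·3·7=2625 → min 2625 | M₂..M₅: k=2: 0+468+21·19·6=2862; k=3: 1197+126+21·3·6=1701; k=4: 1638+0+21·7·6=2520 → min 1701 | M₃..M₆: k=3: 0+486+19·3·20=1626; k=4: 399+840+19·7·20=3899; k=5: 468+0+19·6·20=2748 → min 1626.
Length 5: M₁..M₅: k=1: 0+1701+17·21·6=3843; k=2: 6783+468+17·19·6=9189; k=3: 2268+126+17·3·6=2700; k=4: 2625+0+17·7·6=3339 → min 2700 | M₂..M₆: k=2: 0+1626+21·19·20=9606; k=3: 1197+486+21·3·20=2943; k=4: 1638+840+21·7·20=5418; k=5: 1701+0+21·6·20=4221 → min 2943.
Length 6: M₁..M₆: k=1: 0+2943+17·21·20=10083; k=2: 6783+1626+17·19·20=14869; k=3: 2268+486+17·3·20=3774; k=4: 2625+840+17·7·20=5845; k=5: 2700+0+17·6·20=4740 → min 3774.
Optimal order: ((M₁(M₂M₃))((M₄M₅)M₆)) with cost 3774.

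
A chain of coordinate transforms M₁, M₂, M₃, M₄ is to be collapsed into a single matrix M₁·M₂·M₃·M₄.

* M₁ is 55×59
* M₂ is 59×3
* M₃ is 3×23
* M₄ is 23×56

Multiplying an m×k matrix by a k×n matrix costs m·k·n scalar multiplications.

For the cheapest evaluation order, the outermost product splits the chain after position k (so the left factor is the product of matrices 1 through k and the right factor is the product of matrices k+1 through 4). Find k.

Adjacent pairs: M₁M₂ = 55·59·3 = 9735; M₂M₃ = 59·3·23 = 4071; M₃M₄ = 3·23·56 = 3864.
Length 3: M₁..M₃: k=1: 0+4071+55·59·23=78706; k=2: 9735+0+55·3·23=13530 → min 13530 | M₂..M₄: k=2: 0+3864+59·3·56=13776; k=3: 4071+0+59·23·56=80063 → min 13776.
Top-level splits: k=1: (M₁..M₁)·(M₂..M₄) → 0+13776+55·59·56 = 195496; k=2: (M₁..M₂)·(M₃..M₄) → 9735+3864+55·3·56 = 22839; k=3: (M₁..M₃)·(M₄..M₄) → 13530+0+55·23·56 = 84370.
Best split is after M₂, i.e. k = 2.

2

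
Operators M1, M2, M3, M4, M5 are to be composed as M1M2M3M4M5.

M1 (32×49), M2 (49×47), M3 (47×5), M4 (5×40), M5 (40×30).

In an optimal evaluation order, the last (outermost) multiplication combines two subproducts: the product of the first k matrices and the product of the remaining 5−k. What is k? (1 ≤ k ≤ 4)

Adjacent pairs: M1M2 = 32·49·47 = 73696; M2M3 = 49·47·5 = 11515; M3M4 = 47·5·40 = 9400; M4M5 = 5·40·30 = 6000.
Length 3: M1..M3: k=1: 0+11515+32·49·5=19355; k=2: 73696+0+32·47·5=81216 → min 19355 | M2..M4: k=2: 0+9400+49·47·40=101520; k=3: 11515+0+49·5·40=21315 → min 21315 | M3..M5: k=3: 0+6000+47·5·30=13050; k=4: 9400+0+47·40·30=65800 → min 13050.
Length 4: M1..M4: k=1: 0+21315+32·49·40=84035; k=2: 73696+9400+32·47·40=143256; k=3: 19355+0+32·5·40=25755 → min 25755 | M2..M5: k=2: 0+13050+49·47·30=82140; k=3: 11515+6000+49·5·30=24865; k=4: 21315+0+49·40·30=80115 → min 24865.
Top-level splits: k=1: (M1..M1)·(M2..M5) → 0+24865+32·49·30 = 71905; k=2: (M1..M2)·(M3..M5) → 73696+13050+32·47·30 = 131866; k=3: (M1..M3)·(M4..M5) → 19355+6000+32·5·30 = 30155; k=4: (M1..M4)·(M5..M5) → 25755+0+32·40·30 = 64155.
Best split is after M3, i.e. k = 3.

3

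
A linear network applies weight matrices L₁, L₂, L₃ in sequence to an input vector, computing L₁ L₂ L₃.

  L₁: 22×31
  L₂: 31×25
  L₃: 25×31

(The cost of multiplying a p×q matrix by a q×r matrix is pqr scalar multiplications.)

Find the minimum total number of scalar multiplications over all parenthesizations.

34100

Order (L₁ (L₂ L₃)): (L₂ L₃): 31×25 by 25×31 → 31×31, cost 31·25·31 = 24025; (L₁ (L₂ L₃)): 22×31 by 31×31 → 22×31, cost 22·31·31 = 21142; cumulative 45167. Total 45167.
Order ((L₁ L₂) L₃): (L₁ L₂): 22×31 by 31×25 → 22×25, cost 22·31·25 = 17050; ((L₁ L₂) L₃): 22×25 by 25×31 → 22×31, cost 22·25·31 = 17050; cumulative 34100. Total 34100.
Minimum: 34100.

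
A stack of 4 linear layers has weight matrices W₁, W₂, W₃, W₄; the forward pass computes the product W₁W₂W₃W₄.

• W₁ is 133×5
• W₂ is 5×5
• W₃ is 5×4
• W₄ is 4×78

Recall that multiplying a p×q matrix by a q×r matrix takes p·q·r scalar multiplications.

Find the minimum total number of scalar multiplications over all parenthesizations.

44256

Adjacent pairs: W₁W₂ = 133·5·5 = 3325; W₂W₃ = 5·5·4 = 100; W₃W₄ = 5·4·78 = 1560.
Length 3: W₁..W₃: k=1: 0+100+133·5·4=2760; k=2: 3325+0+133·5·4=5985 → min 2760 | W₂..W₄: k=2: 0+1560+5·5·78=3510; k=3: 100+0+5·4·78=1660 → min 1660.
Length 4: W₁..W₄: k=1: 0+1660+133·5·78=53530; k=2: 3325+1560+133·5·78=56755; k=3: 2760+0+133·4·78=44256 → min 44256.
Optimal order: ((W₁(W₂W₃))W₄) with cost 44256.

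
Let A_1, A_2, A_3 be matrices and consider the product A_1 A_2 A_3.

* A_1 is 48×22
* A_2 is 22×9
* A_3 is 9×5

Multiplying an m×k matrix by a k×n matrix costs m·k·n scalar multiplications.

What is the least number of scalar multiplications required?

6270

Order (A_1 (A_2 A_3)): (A_2 A_3): 22×9 by 9×5 → 22×5, cost 22·9·5 = 990; (A_1 (A_2 A_3)): 48×22 by 22×5 → 48×5, cost 48·22·5 = 5280; cumulative 6270. Total 6270.
Order ((A_1 A_2) A_3): (A_1 A_2): 48×22 by 22×9 → 48×9, cost 48·22·9 = 9504; ((A_1 A_2) A_3): 48×9 by 9×5 → 48×5, cost 48·9·5 = 2160; cumulative 11664. Total 11664.
Minimum: 6270.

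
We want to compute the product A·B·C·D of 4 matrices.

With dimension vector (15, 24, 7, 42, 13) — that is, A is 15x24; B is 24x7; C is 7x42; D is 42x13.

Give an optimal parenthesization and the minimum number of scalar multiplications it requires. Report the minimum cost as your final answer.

7707

Adjacent pairs: AB = 15·24·7 = 2520; BC = 24·7·42 = 7056; CD = 7·42·13 = 3822.
Length 3: A..C: k=1: 0+7056+15·24·42=22176; k=2: 2520+0+15·7·42=6930 → min 6930 | B..D: k=2: 0+3822+24·7·13=6006; k=3: 7056+0+24·42·13=20160 → min 6006.
Length 4: A..D: k=1: 0+6006+15·24·13=10686; k=2: 2520+3822+15·7·13=7707; k=3: 6930+0+15·42·13=15120 → min 7707.
Optimal parenthesization: ((A·B)·(C·D)) with cost 7707.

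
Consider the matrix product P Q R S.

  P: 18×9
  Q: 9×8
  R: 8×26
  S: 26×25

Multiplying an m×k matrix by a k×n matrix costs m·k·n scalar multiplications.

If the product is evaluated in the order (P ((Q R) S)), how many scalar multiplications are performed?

(Q R): 9×8 by 8×26 → 9×26, cost 9·8·26 = 1872
((Q R) S): 9×26 by 26×25 → 9×25, cost 9·26·25 = 5850; cumulative 7722
(P ((Q R) S)): 18×9 by 9×25 → 18×25, cost 18·9·25 = 4050; cumulative 11772
Total: 11772 scalar multiplications.

11772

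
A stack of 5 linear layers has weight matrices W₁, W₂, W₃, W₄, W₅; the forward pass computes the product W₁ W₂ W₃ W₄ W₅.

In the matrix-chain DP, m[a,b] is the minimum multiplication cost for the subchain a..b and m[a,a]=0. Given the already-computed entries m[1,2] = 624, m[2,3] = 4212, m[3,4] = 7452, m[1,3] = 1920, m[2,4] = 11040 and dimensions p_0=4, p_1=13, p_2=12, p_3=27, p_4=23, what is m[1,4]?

m[1,4] = min over k∈[1,3] of m[1,k]+m[k+1,4]+p_{0}·p_k·p_{4}.
k=1: 0 + 11040 + 4·13·23 = 12236; k=2: 624 + 7452 + 4·12·23 = 9180; k=3: 1920 + 0 + 4·27·23 = 4404.
Minimum: 4404 at k=3.

4404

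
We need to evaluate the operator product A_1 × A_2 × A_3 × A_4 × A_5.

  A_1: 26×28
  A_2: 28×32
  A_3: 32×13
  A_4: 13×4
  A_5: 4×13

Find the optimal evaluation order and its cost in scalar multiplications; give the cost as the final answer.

9512

Adjacent pairs: A_1A_2 = 26·28·32 = 23296; A_2A_3 = 28·32·13 = 11648; A_3A_4 = 32·13·4 = 1664; A_4A_5 = 13·4·13 = 676.
Length 3: A_1..A_3: k=1: 0+11648+26·28·13=21112; k=2: 23296+0+26·32·13=34112 → min 21112 | A_2..A_4: k=2: 0+1664+28·32·4=5248; k=3: 11648+0+28·13·4=13104 → min 5248 | A_3..A_5: k=3: 0+676+32·13·13=6084; k=4: 1664+0+32·4·13=3328 → min 3328.
Length 4: A_1..A_4: k=1: 0+5248+26·28·4=8160; k=2: 23296+1664+26·32·4=28288; k=3: 21112+0+26·13·4=22464 → min 8160 | A_2..A_5: k=2: 0+3328+28·32·13=14976; k=3: 11648+676+28·13·13=17056; k=4: 5248+0+28·4·13=6704 → min 6704.
Length 5: A_1..A_5: k=1: 0+6704+26·28·13=16168; k=2: 23296+3328+26·32·13=37440; k=3: 21112+676+26·13·13=26182; k=4: 8160+0+26·4·13=9512 → min 9512.
Optimal parenthesization: ((A_1 × (A_2 × (A_3 × A_4))) × A_5) with cost 9512.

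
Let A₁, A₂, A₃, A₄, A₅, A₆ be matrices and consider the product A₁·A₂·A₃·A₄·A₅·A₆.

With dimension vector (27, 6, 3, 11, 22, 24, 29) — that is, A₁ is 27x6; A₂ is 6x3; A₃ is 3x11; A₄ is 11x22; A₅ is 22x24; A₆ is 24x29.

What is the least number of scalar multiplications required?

7233

Adjacent pairs: A₁A₂ = 27·6·3 = 486; A₂A₃ = 6·3·11 = 198; A₃A₄ = 3·11·22 = 726; A₄A₅ = 11·22·24 = 5808; A₅A₆ = 22·24·29 = 15312.
Length 3: A₁..A₃: k=1: 0+198+27·6·11=1980; k=2: 486+0+27·3·11=1377 → min 1377 | A₂..A₄: k=2: 0+726+6·3·22=1122; k=3: 198+0+6·11·22=1650 → min 1122 | A₃..A₅: k=3: 0+5808+3·11·24=6600; k=4: 726+0+3·22·24=2310 → min 2310 | A₄..A₆: k=4: 0+15312+11·22·29=22330; k=5: 5808+0+11·24·29=13464 → min 13464.
Length 4: A₁..A₄: k=1: 0+1122+27·6·22=4686; k=2: 486+726+27·3·22=2994; k=3: 1377+0+27·11·22=7911 → min 2994 | A₂..A₅: k=2: 0+2310+6·3·24=2742; k=3: 198+5808+6·11·24=7590; k=4: 1122+0+6·22·24=4290 → min 2742 | A₃..A₆: k=3: 0+13464+3·11·29=14421; k=4: 726+15312+3·22·29=17952; k=5: 2310+0+3·24·29=4398 → min 4398.
Length 5: A₁..A₅: k=1: 0+2742+27·6·24=6630; k=2: 486+2310+27·3·24=4740; k=3: 1377+5808+27·11·24=14313; k=4: 2994+0+27·22·24=17250 → min 4740 | A₂..A₆: k=2: 0+4398+6·3·29=4920; k=3: 198+13464+6·11·29=15576; k=4: 1122+15312+6·22·29=20262; k=5: 2742+0+6·24·29=6918 → min 4920.
Length 6: A₁..A₆: k=1: 0+4920+27·6·29=9618; k=2: 486+4398+27·3·29=7233; k=3: 1377+13464+27·11·29=23454; k=4: 2994+15312+27·22·29=35532; k=5: 4740+0+27·24·29=23532 → min 7233.
Optimal order: ((A₁·A₂)·(((A₃·A₄)·A₅)·A₆)) with cost 7233.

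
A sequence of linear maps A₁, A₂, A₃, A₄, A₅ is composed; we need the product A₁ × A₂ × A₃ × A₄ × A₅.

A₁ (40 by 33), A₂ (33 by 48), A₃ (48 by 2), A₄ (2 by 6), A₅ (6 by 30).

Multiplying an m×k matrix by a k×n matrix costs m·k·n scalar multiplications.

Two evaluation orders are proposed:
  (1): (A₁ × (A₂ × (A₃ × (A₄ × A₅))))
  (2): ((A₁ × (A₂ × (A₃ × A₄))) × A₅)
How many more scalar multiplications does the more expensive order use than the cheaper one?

65160

Order (1) = (A₁ × (A₂ × (A₃ × (A₄ × A₅)))): (A₄ × A₅): 2×6 by 6×30 → 2×30, cost 2·6·30 = 360; (A₃ × (A₄ × A₅)): 48×2 by 2×30 → 48×30, cost 48·2·30 = 2880; cumulative 3240; (A₂ × (A₃ × (A₄ × A₅))): 33×48 by 48×30 → 33×30, cost 33·48·30 = 47520; cumulative 50760; (A₁ × (A₂ × (A₃ × (A₄ × A₅)))): 40×33 by 33×30 → 40×30, cost 40·33·30 = 39600; cumulative 90360. Total 90360.
Order (2) = ((A₁ × (A₂ × (A₃ × A₄))) × A₅): (A₃ × A₄): 48×2 by 2×6 → 48×6, cost 48·2·6 = 576; (A₂ × (A₃ × A₄)): 33×48 by 48×6 → 33×6, cost 33·48·6 = 9504; cumulative 10080; (A₁ × (A₂ × (A₃ × A₄))): 40×33 by 33×6 → 40×6, cost 40·33·6 = 7920; cumulative 18000; ((A₁ × (A₂ × (A₃ × A₄))) × A₅): 40×6 by 6×30 → 40×30, cost 40·6·30 = 7200; cumulative 25200. Total 25200.
Difference: |90360 − 25200| = 65160.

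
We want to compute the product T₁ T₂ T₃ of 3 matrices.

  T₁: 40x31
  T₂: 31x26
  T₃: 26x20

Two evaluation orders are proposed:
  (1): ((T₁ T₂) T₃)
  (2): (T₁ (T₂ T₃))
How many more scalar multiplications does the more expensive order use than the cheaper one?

Order (1) = ((T₁ T₂) T₃): (T₁ T₂): 40×31 by 31×26 → 40×26, cost 40·31·26 = 32240; ((T₁ T₂) T₃): 40×26 by 26×20 → 40×20, cost 40·26·20 = 20800; cumulative 53040. Total 53040.
Order (2) = (T₁ (T₂ T₃)): (T₂ T₃): 31×26 by 26×20 → 31×20, cost 31·26·20 = 16120; (T₁ (T₂ T₃)): 40×31 by 31×20 → 40×20, cost 40·31·20 = 24800; cumulative 40920. Total 40920.
Difference: |53040 − 40920| = 12120.

12120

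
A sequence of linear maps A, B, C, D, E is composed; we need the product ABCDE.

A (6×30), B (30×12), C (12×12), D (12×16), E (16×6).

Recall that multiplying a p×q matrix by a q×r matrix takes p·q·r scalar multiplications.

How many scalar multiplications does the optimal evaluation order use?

4608

Adjacent pairs: AB = 6·30·12 = 2160; BC = 30·12·12 = 4320; CD = 12·12·16 = 2304; DE = 12·16·6 = 1152.
Length 3: A..C: k=1: 0+4320+6·30·12=6480; k=2: 2160+0+6·12·12=3024 → min 3024 | B..D: k=2: 0+2304+30·12·16=8064; k=3: 4320+0+30·12·16=10080 → min 8064 | C..E: k=3: 0+1152+12·12·6=2016; k=4: 2304+0+12·16·6=3456 → min 2016.
Length 4: A..D: k=1: 0+8064+6·30·16=10944; k=2: 2160+2304+6·12·16=5616; k=3: 3024+0+6·12·16=4176 → min 4176 | B..E: k=2: 0+2016+30·12·6=4176; k=3: 4320+1152+30·12·6=7632; k=4: 8064+0+30·16·6=10944 → min 4176.
Length 5: A..E: k=1: 0+4176+6·30·6=5256; k=2: 2160+2016+6·12·6=4608; k=3: 3024+1152+6·12·6=4608; k=4: 4176+0+6·16·6=4752 → min 4608.
Optimal order: ((AB)(C(DE))) with cost 4608.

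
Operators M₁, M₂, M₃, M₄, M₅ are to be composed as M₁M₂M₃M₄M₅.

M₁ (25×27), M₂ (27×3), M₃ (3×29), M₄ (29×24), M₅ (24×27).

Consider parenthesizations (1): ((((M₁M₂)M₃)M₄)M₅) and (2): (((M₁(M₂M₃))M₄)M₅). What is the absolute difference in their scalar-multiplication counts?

17724

Order (1) = ((((M₁M₂)M₃)M₄)M₅): (M₁M₂): 25×27 by 27×3 → 25×3, cost 25·27·3 = 2025; ((M₁M₂)M₃): 25×3 by 3×29 → 25×29, cost 25·3·29 = 2175; cumulative 4200; (((M₁M₂)M₃)M₄): 25×29 by 29×24 → 25×24, cost 25·29·24 = 17400; cumulative 21600; ((((M₁M₂)M₃)M₄)M₅): 25×24 by 24×27 → 25×27, cost 25·24·27 = 16200; cumulative 37800. Total 37800.
Order (2) = (((M₁(M₂M₃))M₄)M₅): (M₂M₃): 27×3 by 3×29 → 27×29, cost 27·3·29 = 2349; (M₁(M₂M₃)): 25×27 by 27×29 → 25×29, cost 25·27·29 = 19575; cumulative 21924; ((M₁(M₂M₃))M₄): 25×29 by 29×24 → 25×24, cost 25·29·24 = 17400; cumulative 39324; (((M₁(M₂M₃))M₄)M₅): 25×24 by 24×27 → 25×27, cost 25·24·27 = 16200; cumulative 55524. Total 55524.
Difference: |37800 − 55524| = 17724.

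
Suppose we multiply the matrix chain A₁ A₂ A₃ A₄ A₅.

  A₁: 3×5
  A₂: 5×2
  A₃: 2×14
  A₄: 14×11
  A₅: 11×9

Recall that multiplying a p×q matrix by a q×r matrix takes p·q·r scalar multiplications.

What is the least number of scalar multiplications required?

Adjacent pairs: A₁A₂ = 3·5·2 = 30; A₂A₃ = 5·2·14 = 140; A₃A₄ = 2·14·11 = 308; A₄A₅ = 14·11·9 = 1386.
Length 3: A₁..A₃: k=1: 0+140+3·5·14=350; k=2: 30+0+3·2·14=114 → min 114 | A₂..A₄: k=2: 0+308+5·2·11=418; k=3: 140+0+5·14·11=910 → min 418 | A₃..A₅: k=3: 0+1386+2·14·9=1638; k=4: 308+0+2·11·9=506 → min 506.
Length 4: A₁..A₄: k=1: 0+418+3·5·11=583; k=2: 30+308+3·2·11=404; k=3: 114+0+3·14·11=576 → min 404 | A₂..A₅: k=2: 0+506+5·2·9=596; k=3: 140+1386+5·14·9=2156; k=4: 418+0+5·11·9=913 → min 596.
Length 5: A₁..A₅: k=1: 0+596+3·5·9=731; k=2: 30+506+3·2·9=590; k=3: 114+1386+3·14·9=1878; k=4: 404+0+3·11·9=701 → min 590.
Optimal order: ((A₁ A₂) ((A₃ A₄) A₅)) with cost 590.

590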